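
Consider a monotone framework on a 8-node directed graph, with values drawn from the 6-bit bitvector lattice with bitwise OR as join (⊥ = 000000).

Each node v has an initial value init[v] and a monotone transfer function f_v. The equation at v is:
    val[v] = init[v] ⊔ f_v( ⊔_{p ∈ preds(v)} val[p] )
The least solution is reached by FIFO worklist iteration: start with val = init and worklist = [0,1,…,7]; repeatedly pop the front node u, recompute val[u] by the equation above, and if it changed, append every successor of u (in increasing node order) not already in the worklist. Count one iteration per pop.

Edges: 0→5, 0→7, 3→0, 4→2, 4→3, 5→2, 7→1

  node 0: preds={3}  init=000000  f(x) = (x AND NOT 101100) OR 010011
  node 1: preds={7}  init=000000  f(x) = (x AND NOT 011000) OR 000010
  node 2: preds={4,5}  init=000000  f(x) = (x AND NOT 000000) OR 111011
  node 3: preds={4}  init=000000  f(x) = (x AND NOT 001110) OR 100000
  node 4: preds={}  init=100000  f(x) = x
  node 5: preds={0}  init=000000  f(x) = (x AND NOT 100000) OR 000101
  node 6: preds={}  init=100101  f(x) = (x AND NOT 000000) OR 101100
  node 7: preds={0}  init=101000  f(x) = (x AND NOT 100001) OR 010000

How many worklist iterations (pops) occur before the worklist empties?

11

Trace (11 dequeues):
  [1] u=0 | in 000000 | out 010011 | prev 000000 | push {}
  [2] u=1 | in 101000 | out 100010 | prev 000000 | push {}
  [3] u=2 | in 100000 | out 111011 | prev 000000 | push {}
  [4] u=3 | in 100000 | out 100000 | prev 000000 | push {0}
  [5] u=4 | in 000000 | out 100000 | ==
  [6] u=5 | in 010011 | out 010111 | prev 000000 | push {2}
  [7] u=6 | in 000000 | out 101101 | prev 100101 | push {}
  [8] u=7 | in 010011 | out 111010 | prev 101000 | push {1}
  [9] u=0 | in 100000 | out 010011 | ==
  [10] u=2 | in 110111 | out 111111 | prev 111011 | push {}
  [11] u=1 | in 111010 | out 100010 | ==

Converged values:
  [0] 010011
  [1] 100010
  [2] 111111
  [3] 100000
  [4] 100000
  [5] 010111
  [6] 101101
  [7] 111010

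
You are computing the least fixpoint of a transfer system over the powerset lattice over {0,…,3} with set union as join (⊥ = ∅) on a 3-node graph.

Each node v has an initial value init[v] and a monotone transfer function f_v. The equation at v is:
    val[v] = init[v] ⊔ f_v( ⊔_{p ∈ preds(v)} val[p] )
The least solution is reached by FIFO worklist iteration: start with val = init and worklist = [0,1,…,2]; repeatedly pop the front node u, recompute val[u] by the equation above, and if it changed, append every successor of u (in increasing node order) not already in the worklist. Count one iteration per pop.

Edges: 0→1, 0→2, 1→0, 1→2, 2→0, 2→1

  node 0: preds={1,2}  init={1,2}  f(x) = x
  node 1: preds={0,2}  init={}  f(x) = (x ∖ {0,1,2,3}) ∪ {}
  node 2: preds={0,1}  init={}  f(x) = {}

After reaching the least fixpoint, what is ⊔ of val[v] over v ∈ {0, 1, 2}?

{1,2}

Trace (3 dequeues):
  [1] u=0 | in {} | out {1,2} | ==
  [2] u=1 | in {1,2} | out {} | ==
  [3] u=2 | in {1,2} | out {} | ==

Converged values:
  [0] {1,2}
  [1] {}
  [2] {}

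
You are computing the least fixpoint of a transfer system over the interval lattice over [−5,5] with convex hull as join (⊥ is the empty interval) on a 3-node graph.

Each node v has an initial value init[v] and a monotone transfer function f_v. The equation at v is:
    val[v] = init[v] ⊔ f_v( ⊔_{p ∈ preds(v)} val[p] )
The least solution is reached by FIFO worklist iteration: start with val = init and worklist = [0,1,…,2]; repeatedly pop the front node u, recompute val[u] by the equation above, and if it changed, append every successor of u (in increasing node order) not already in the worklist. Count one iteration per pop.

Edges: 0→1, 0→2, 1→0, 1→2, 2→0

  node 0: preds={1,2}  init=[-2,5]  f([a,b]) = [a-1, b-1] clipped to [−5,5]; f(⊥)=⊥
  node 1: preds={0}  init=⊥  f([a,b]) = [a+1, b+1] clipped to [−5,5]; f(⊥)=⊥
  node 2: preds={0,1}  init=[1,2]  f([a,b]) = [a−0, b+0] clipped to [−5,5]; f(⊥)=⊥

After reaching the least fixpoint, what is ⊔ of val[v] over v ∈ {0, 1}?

Trace (13 dequeues):
  [1] u=0 | in [1,2] | out [-2,5] | ==
  [2] u=1 | in [-2,5] | out [-1,5] | prev ⊥ | push {0}
  [3] u=2 | in [-2,5] | out [-2,5] | prev [1,2] | push {}
  [4] u=0 | in [-2,5] | out [-3,5] | prev [-2,5] | push {1,2}
  [5] u=1 | in [-3,5] | out [-2,5] | prev [-1,5] | push {0}
  [6] u=2 | in [-3,5] | out [-3,5] | prev [-2,5] | push {}
  [7] u=0 | in [-3,5] | out [-4,5] | prev [-3,5] | push {1,2}
  [8] u=1 | in [-4,5] | out [-3,5] | prev [-2,5] | push {0}
  [9] u=2 | in [-4,5] | out [-4,5] | prev [-3,5] | push {}
  [10] u=0 | in [-4,5] | out [-5,5] | prev [-4,5] | push {1,2}
  [11] u=1 | in [-5,5] | out [-4,5] | prev [-3,5] | push {0}
  [12] u=2 | in [-5,5] | out [-5,5] | prev [-4,5] | push {}
  [13] u=0 | in [-5,5] | out [-5,5] | ==

Converged values:
  [0] [-5,5]
  [1] [-4,5]
  [2] [-5,5]

[-5,5]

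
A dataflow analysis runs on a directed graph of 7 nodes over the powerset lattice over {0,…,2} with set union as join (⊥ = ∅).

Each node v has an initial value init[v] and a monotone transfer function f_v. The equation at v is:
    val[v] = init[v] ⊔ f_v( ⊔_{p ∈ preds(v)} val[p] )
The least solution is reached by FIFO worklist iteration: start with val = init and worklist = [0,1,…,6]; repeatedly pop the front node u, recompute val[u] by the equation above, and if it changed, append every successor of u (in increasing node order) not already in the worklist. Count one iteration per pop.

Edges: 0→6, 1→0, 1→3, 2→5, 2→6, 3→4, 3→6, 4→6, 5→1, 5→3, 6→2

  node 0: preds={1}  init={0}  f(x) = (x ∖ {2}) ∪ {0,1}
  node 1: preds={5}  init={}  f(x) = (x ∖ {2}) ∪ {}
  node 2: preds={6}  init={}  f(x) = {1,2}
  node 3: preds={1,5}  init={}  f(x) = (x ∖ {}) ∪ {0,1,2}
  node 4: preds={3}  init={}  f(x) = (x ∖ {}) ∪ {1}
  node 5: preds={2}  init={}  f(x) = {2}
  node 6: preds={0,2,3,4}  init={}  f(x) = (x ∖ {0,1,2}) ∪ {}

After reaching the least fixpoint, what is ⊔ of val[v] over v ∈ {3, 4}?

Worklist (9 pops):
  #1 pop 0: in={} → {0,1} (was {0}); enqueue []
  #2 pop 1: in={} → {} (no change)
  #3 pop 2: in={} → {1,2} (was {}); enqueue []
  #4 pop 3: in={} → {0,1,2} (was {}); enqueue []
  #5 pop 4: in={0,1,2} → {0,1,2} (was {}); enqueue []
  #6 pop 5: in={1,2} → {2} (was {}); enqueue [1,3]
  #7 pop 6: in={0,1,2} → {} (no change)
  #8 pop 1: in={2} → {} (no change)
  #9 pop 3: in={2} → {0,1,2} (no change)

Fixpoint:
  val[0] = {0,1}
  val[1] = {}
  val[2] = {1,2}
  val[3] = {0,1,2}
  val[4] = {0,1,2}
  val[5] = {2}
  val[6] = {}

{0,1,2}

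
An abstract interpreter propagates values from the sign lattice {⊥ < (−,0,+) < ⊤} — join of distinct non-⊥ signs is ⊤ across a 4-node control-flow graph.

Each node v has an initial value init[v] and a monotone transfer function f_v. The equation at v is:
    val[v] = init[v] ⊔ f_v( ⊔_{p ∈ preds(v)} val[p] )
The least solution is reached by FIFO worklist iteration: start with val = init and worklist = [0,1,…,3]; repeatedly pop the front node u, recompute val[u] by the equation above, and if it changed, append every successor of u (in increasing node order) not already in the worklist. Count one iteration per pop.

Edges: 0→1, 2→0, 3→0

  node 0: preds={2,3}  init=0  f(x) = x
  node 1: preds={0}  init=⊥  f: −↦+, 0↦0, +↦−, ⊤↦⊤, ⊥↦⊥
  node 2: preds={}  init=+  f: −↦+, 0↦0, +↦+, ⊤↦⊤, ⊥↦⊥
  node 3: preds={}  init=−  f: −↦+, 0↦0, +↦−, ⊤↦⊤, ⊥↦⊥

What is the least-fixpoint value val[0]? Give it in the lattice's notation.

Iteration log — 4 steps:
  step 1. node 0  ⊔preds=⊤  new=⊤  old=0  +wl: 
  step 2. node 1  ⊔preds=⊤  new=⊤  old=⊥  +wl: 
  step 3. node 2  ⊔preds=⊥  new=+  stable
  step 4. node 3  ⊔preds=⊥  new=−  stable

Least fixpoint reached:
  node 0: ⊤
  node 1: ⊤
  node 2: +
  node 3: −

⊤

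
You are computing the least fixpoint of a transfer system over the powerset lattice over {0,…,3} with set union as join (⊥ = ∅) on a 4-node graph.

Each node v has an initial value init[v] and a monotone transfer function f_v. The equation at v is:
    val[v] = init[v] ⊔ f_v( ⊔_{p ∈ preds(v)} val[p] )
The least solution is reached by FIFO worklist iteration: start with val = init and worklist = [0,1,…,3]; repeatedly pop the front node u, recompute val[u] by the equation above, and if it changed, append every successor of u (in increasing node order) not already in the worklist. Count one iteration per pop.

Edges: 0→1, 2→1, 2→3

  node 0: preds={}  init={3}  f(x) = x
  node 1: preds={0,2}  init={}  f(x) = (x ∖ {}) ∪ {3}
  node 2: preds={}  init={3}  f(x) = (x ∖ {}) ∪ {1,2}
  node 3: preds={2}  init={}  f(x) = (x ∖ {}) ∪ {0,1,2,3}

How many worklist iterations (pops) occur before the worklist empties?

5

Trace (5 dequeues):
  [1] u=0 | in {} | out {3} | ==
  [2] u=1 | in {3} | out {3} | prev {} | push {}
  [3] u=2 | in {} | out {1,2,3} | prev {3} | push {1}
  [4] u=3 | in {1,2,3} | out {0,1,2,3} | prev {} | push {}
  [5] u=1 | in {1,2,3} | out {1,2,3} | prev {3} | push {}

Converged values:
  [0] {3}
  [1] {1,2,3}
  [2] {1,2,3}
  [3] {0,1,2,3}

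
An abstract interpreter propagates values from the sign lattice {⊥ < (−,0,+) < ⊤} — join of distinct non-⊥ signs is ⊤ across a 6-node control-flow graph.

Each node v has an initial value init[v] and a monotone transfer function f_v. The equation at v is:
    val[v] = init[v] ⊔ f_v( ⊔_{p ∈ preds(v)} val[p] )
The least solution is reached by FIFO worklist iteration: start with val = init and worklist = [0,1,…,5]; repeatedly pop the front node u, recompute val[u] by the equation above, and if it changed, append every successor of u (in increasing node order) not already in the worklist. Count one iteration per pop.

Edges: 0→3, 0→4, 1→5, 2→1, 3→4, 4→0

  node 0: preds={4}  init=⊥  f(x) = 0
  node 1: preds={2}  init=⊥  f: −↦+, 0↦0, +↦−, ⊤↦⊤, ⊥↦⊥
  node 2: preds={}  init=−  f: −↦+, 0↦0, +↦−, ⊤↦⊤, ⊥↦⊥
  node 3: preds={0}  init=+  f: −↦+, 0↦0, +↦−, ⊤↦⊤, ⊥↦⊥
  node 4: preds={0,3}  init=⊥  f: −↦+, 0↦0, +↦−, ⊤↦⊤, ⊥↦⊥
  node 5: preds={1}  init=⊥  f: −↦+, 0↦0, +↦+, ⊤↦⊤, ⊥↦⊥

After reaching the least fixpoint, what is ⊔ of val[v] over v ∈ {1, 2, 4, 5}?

Worklist (7 pops):
  #1 pop 0: in=⊥ → 0 (was ⊥); enqueue []
  #2 pop 1: in=− → + (was ⊥); enqueue []
  #3 pop 2: in=⊥ → − (no change)
  #4 pop 3: in=0 → ⊤ (was +); enqueue []
  #5 pop 4: in=⊤ → ⊤ (was ⊥); enqueue [0]
  #6 pop 5: in=+ → + (was ⊥); enqueue []
  #7 pop 0: in=⊤ → 0 (no change)

Fixpoint:
  val[0] = 0
  val[1] = +
  val[2] = −
  val[3] = ⊤
  val[4] = ⊤
  val[5] = +

⊤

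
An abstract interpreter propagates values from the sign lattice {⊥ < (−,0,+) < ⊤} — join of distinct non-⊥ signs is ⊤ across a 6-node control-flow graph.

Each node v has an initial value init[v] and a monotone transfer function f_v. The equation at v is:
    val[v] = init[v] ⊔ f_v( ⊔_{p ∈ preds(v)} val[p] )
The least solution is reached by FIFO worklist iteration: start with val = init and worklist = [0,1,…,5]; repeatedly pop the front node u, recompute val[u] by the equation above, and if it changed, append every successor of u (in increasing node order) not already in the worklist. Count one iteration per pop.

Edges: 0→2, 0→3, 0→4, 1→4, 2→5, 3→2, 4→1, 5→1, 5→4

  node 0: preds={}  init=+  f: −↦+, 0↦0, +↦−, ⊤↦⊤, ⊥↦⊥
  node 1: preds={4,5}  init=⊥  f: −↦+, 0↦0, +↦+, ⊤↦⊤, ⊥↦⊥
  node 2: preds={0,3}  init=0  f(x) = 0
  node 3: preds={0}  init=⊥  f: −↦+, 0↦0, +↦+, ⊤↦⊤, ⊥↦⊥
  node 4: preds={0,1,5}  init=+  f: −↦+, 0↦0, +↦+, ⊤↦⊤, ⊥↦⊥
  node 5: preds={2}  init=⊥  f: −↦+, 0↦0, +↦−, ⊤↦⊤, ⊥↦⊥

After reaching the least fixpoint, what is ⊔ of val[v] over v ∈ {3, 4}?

⊤

Trace (10 dequeues):
  [1] u=0 | in ⊥ | out + | ==
  [2] u=1 | in + | out + | prev ⊥ | push {}
  [3] u=2 | in + | out 0 | ==
  [4] u=3 | in + | out + | prev ⊥ | push {2}
  [5] u=4 | in + | out + | ==
  [6] u=5 | in 0 | out 0 | prev ⊥ | push {1,4}
  [7] u=2 | in + | out 0 | ==
  [8] u=1 | in ⊤ | out ⊤ | prev + | push {}
  [9] u=4 | in ⊤ | out ⊤ | prev + | push {1}
  [10] u=1 | in ⊤ | out ⊤ | ==

Converged values:
  [0] +
  [1] ⊤
  [2] 0
  [3] +
  [4] ⊤
  [5] 0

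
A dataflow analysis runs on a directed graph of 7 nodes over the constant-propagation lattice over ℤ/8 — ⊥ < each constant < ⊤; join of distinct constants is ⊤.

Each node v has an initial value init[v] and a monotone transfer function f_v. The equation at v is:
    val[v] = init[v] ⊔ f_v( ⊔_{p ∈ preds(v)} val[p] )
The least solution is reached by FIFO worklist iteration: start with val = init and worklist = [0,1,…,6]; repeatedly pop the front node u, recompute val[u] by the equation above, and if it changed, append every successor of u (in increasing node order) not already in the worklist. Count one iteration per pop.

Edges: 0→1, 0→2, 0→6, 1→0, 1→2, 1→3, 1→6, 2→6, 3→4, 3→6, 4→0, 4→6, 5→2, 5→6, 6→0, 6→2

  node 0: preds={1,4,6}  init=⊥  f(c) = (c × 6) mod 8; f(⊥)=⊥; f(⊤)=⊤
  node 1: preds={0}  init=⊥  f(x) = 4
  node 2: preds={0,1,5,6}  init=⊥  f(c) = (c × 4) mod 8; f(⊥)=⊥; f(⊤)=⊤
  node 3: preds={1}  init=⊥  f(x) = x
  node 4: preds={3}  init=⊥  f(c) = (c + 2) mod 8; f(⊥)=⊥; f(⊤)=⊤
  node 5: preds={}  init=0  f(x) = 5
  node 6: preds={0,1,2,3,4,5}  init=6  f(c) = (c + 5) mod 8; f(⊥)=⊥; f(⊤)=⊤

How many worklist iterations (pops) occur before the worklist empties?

Iteration log — 11 steps:
  step 1. node 0  ⊔preds=6  new=4  old=⊥  +wl: 
  step 2. node 1  ⊔preds=4  new=4  old=⊥  +wl: 0
  step 3. node 2  ⊔preds=⊤  new=⊤  old=⊥  +wl: 
  step 4. node 3  ⊔preds=4  new=4  old=⊥  +wl: 
  step 5. node 4  ⊔preds=4  new=6  old=⊥  +wl: 
  step 6. node 5  ⊔preds=⊥  new=⊤  old=0  +wl: 2
  step 7. node 6  ⊔preds=⊤  new=⊤  old=6  +wl: 
  step 8. node 0  ⊔preds=⊤  new=⊤  old=4  +wl: 1,6
  step 9. node 2  ⊔preds=⊤  new=⊤  stable
  step 10. node 1  ⊔preds=⊤  new=4  stable
  step 11. node 6  ⊔preds=⊤  new=⊤  stable

Least fixpoint reached:
  node 0: ⊤
  node 1: 4
  node 2: ⊤
  node 3: 4
  node 4: 6
  node 5: ⊤
  node 6: ⊤

11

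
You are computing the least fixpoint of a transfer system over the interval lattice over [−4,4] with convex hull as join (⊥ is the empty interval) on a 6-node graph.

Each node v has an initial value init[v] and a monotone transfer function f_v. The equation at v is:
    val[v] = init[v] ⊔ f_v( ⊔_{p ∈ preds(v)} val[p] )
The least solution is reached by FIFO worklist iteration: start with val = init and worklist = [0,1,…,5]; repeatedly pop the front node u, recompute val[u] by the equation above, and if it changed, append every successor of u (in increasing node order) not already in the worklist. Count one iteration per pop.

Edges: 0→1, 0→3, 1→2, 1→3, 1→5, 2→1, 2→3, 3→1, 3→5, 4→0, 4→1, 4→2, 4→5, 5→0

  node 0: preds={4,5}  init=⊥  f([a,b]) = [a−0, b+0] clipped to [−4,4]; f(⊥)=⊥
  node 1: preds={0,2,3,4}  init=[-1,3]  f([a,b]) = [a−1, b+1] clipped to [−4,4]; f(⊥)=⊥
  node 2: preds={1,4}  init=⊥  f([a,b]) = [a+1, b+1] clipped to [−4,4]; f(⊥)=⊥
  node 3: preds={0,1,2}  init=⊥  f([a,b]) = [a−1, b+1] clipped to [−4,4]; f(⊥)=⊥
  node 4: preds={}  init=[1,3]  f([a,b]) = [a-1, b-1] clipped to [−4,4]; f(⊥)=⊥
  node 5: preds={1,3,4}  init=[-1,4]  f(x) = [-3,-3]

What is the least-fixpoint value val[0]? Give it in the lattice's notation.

Trace (12 dequeues):
  [1] u=0 | in [-1,4] | out [-1,4] | prev ⊥ | push {}
  [2] u=1 | in [-1,4] | out [-2,4] | prev [-1,3] | push {}
  [3] u=2 | in [-2,4] | out [-1,4] | prev ⊥ | push {1}
  [4] u=3 | in [-2,4] | out [-3,4] | prev ⊥ | push {}
  [5] u=4 | in ⊥ | out [1,3] | ==
  [6] u=5 | in [-3,4] | out [-3,4] | prev [-1,4] | push {0}
  [7] u=1 | in [-3,4] | out [-4,4] | prev [-2,4] | push {2,3,5}
  [8] u=0 | in [-3,4] | out [-3,4] | prev [-1,4] | push {1}
  [9] u=2 | in [-4,4] | out [-3,4] | prev [-1,4] | push {}
  [10] u=3 | in [-4,4] | out [-4,4] | prev [-3,4] | push {}
  [11] u=5 | in [-4,4] | out [-3,4] | ==
  [12] u=1 | in [-4,4] | out [-4,4] | ==

Converged values:
  [0] [-3,4]
  [1] [-4,4]
  [2] [-3,4]
  [3] [-4,4]
  [4] [1,3]
  [5] [-3,4]

[-3,4]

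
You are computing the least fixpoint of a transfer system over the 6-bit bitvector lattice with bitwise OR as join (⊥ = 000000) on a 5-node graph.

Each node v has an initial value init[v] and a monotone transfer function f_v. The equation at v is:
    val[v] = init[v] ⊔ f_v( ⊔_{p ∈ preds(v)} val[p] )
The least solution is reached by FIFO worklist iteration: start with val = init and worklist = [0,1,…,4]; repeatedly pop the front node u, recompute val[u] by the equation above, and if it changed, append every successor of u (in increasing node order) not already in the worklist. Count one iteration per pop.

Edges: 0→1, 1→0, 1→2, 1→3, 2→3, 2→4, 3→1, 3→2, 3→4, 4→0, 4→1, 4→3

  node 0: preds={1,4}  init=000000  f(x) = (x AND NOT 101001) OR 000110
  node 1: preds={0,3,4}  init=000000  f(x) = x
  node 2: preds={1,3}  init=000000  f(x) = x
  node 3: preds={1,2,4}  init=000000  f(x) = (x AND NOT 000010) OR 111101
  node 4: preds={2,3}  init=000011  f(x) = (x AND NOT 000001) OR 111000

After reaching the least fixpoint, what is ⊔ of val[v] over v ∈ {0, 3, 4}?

111111

Worklist (11 pops):
  #1 pop 0: in=000011 → 000110 (was 000000); enqueue []
  #2 pop 1: in=000111 → 000111 (was 000000); enqueue [0]
  #3 pop 2: in=000111 → 000111 (was 000000); enqueue []
  #4 pop 3: in=000111 → 111101 (was 000000); enqueue [1,2]
  #5 pop 4: in=111111 → 111111 (was 000011); enqueue [3]
  #6 pop 0: in=111111 → 010110 (was 000110); enqueue []
  #7 pop 1: in=111111 → 111111 (was 000111); enqueue [0]
  #8 pop 2: in=111111 → 111111 (was 000111); enqueue [4]
  #9 pop 3: in=111111 → 111101 (no change)
  #10 pop 0: in=111111 → 010110 (no change)
  #11 pop 4: in=111111 → 111111 (no change)

Fixpoint:
  val[0] = 010110
  val[1] = 111111
  val[2] = 111111
  val[3] = 111101
  val[4] = 111111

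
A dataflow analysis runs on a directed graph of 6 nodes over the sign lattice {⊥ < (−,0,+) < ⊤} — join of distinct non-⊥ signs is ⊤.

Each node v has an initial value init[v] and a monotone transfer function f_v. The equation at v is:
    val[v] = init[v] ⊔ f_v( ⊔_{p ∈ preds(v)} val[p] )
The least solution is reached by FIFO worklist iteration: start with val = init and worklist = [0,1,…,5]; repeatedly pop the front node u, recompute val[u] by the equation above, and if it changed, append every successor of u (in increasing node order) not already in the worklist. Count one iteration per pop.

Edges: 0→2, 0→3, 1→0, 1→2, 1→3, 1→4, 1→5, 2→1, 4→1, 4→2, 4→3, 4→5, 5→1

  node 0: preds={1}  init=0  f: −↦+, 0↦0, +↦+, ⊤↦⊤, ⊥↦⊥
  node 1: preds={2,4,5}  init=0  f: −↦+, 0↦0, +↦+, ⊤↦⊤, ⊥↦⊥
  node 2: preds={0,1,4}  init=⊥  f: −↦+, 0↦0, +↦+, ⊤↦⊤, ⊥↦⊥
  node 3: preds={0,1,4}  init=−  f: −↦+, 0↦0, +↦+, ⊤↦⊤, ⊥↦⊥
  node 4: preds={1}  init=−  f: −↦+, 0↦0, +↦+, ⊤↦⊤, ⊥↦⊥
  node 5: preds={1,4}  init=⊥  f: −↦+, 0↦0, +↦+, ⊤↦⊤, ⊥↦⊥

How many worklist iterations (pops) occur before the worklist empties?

Trace (10 dequeues):
  [1] u=0 | in 0 | out 0 | ==
  [2] u=1 | in − | out ⊤ | prev 0 | push {0}
  [3] u=2 | in ⊤ | out ⊤ | prev ⊥ | push {1}
  [4] u=3 | in ⊤ | out ⊤ | prev − | push {}
  [5] u=4 | in ⊤ | out ⊤ | prev − | push {2,3}
  [6] u=5 | in ⊤ | out ⊤ | prev ⊥ | push {}
  [7] u=0 | in ⊤ | out ⊤ | prev 0 | push {}
  [8] u=1 | in ⊤ | out ⊤ | ==
  [9] u=2 | in ⊤ | out ⊤ | ==
  [10] u=3 | in ⊤ | out ⊤ | ==

Converged values:
  [0] ⊤
  [1] ⊤
  [2] ⊤
  [3] ⊤
  [4] ⊤
  [5] ⊤

10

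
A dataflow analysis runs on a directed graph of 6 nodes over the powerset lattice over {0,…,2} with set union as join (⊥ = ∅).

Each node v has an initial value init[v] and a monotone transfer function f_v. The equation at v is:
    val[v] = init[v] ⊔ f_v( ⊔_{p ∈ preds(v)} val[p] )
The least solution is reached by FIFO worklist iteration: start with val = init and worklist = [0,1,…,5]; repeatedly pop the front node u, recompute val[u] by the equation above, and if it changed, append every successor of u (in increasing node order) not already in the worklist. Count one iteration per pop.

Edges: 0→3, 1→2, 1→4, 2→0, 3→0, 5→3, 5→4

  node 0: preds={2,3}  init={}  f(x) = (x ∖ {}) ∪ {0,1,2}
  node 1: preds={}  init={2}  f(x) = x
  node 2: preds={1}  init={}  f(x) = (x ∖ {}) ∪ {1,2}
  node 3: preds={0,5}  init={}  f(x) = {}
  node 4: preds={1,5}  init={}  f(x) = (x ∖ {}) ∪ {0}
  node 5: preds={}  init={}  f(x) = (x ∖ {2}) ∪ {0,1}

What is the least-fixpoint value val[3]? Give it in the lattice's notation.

{}

Worklist (9 pops):
  #1 pop 0: in={} → {0,1,2} (was {}); enqueue []
  #2 pop 1: in={} → {2} (no change)
  #3 pop 2: in={2} → {1,2} (was {}); enqueue [0]
  #4 pop 3: in={0,1,2} → {} (no change)
  #5 pop 4: in={2} → {0,2} (was {}); enqueue []
  #6 pop 5: in={} → {0,1} (was {}); enqueue [3,4]
  #7 pop 0: in={1,2} → {0,1,2} (no change)
  #8 pop 3: in={0,1,2} → {} (no change)
  #9 pop 4: in={0,1,2} → {0,1,2} (was {0,2}); enqueue []

Fixpoint:
  val[0] = {0,1,2}
  val[1] = {2}
  val[2] = {1,2}
  val[3] = {}
  val[4] = {0,1,2}
  val[5] = {0,1}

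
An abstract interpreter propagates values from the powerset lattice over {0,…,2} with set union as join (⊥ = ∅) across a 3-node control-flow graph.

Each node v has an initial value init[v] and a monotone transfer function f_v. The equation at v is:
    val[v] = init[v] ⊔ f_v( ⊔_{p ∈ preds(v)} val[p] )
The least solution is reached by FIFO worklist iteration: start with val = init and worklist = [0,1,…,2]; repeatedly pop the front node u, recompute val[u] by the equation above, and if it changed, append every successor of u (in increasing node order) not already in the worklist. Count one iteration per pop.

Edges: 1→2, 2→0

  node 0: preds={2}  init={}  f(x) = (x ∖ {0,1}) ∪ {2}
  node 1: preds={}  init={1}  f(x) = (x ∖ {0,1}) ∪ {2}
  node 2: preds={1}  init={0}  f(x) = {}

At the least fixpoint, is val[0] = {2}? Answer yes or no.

yes

Trace (3 dequeues):
  [1] u=0 | in {0} | out {2} | prev {} | push {}
  [2] u=1 | in {} | out {1,2} | prev {1} | push {}
  [3] u=2 | in {1,2} | out {0} | ==

Converged values:
  [0] {2}
  [1] {1,2}
  [2] {0}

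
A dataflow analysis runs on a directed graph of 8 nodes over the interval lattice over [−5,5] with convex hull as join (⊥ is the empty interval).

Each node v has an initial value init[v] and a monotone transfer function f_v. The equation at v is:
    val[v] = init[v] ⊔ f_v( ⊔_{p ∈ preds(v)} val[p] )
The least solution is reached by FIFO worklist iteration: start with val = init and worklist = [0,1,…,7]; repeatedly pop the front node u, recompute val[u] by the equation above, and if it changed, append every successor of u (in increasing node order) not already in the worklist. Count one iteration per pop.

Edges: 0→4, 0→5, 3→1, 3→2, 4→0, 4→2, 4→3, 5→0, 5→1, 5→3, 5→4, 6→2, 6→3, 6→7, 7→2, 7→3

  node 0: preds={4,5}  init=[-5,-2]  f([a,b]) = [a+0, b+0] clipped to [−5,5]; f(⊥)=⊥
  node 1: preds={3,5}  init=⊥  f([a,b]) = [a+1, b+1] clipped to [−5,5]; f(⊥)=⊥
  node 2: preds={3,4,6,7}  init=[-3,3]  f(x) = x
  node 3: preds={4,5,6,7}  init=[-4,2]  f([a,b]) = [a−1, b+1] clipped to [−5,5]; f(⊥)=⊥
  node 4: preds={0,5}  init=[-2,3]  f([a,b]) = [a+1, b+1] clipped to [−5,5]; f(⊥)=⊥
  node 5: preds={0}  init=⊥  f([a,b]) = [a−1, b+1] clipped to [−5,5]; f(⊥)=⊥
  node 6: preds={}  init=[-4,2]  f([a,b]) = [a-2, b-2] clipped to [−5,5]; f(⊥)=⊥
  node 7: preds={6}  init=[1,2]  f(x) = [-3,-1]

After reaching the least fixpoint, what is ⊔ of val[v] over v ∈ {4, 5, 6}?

Iteration log — 20 steps:
  step 1. node 0  ⊔preds=[-2,3]  new=[-5,3]  old=[-5,-2]  +wl: 
  step 2. node 1  ⊔preds=[-4,2]  new=[-3,3]  old=⊥  +wl: 
  step 3. node 2  ⊔preds=[-4,3]  new=[-4,3]  old=[-3,3]  +wl: 
  step 4. node 3  ⊔preds=[-4,3]  new=[-5,4]  old=[-4,2]  +wl: 1,2
  step 5. node 4  ⊔preds=[-5,3]  new=[-4,4]  old=[-2,3]  +wl: 0,3
  step 6. node 5  ⊔preds=[-5,3]  new=[-5,4]  old=⊥  +wl: 4
  step 7. node 6  ⊔preds=⊥  new=[-4,2]  stable
  step 8. node 7  ⊔preds=[-4,2]  new=[-3,2]  old=[1,2]  +wl: 
  step 9. node 1  ⊔preds=[-5,4]  new=[-4,5]  old=[-3,3]  +wl: 
  step 10. node 2  ⊔preds=[-5,4]  new=[-5,4]  old=[-4,3]  +wl: 
  step 11. node 0  ⊔preds=[-5,4]  new=[-5,4]  old=[-5,3]  +wl: 5
  step 12. node 3  ⊔preds=[-5,4]  new=[-5,5]  old=[-5,4]  +wl: 1,2
  step 13. node 4  ⊔preds=[-5,4]  new=[-4,5]  old=[-4,4]  +wl: 0,3
  step 14. node 5  ⊔preds=[-5,4]  new=[-5,5]  old=[-5,4]  +wl: 4
  step 15. node 1  ⊔preds=[-5,5]  new=[-4,5]  stable
  step 16. node 2  ⊔preds=[-5,5]  new=[-5,5]  old=[-5,4]  +wl: 
  step 17. node 0  ⊔preds=[-5,5]  new=[-5,5]  old=[-5,4]  +wl: 5
  step 18. node 3  ⊔preds=[-5,5]  new=[-5,5]  stable
  step 19. node 4  ⊔preds=[-5,5]  new=[-4,5]  stable
  step 20. node 5  ⊔preds=[-5,5]  new=[-5,5]  stable

Least fixpoint reached:
  node 0: [-5,5]
  node 1: [-4,5]
  node 2: [-5,5]
  node 3: [-5,5]
  node 4: [-4,5]
  node 5: [-5,5]
  node 6: [-4,2]
  node 7: [-3,2]

[-5,5]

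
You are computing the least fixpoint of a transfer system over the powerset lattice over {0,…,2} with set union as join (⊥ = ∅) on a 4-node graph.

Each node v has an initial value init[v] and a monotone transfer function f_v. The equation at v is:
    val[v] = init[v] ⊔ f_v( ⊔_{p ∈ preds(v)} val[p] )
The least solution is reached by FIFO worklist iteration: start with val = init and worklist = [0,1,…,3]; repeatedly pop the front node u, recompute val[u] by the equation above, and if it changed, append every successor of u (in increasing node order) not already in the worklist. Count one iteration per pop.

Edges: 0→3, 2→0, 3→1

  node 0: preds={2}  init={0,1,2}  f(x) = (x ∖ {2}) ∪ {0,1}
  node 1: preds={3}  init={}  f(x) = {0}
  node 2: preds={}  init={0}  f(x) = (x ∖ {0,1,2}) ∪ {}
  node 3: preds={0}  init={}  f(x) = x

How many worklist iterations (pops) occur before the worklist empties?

Worklist (5 pops):
  #1 pop 0: in={0} → {0,1,2} (no change)
  #2 pop 1: in={} → {0} (was {}); enqueue []
  #3 pop 2: in={} → {0} (no change)
  #4 pop 3: in={0,1,2} → {0,1,2} (was {}); enqueue [1]
  #5 pop 1: in={0,1,2} → {0} (no change)

Fixpoint:
  val[0] = {0,1,2}
  val[1] = {0}
  val[2] = {0}
  val[3] = {0,1,2}

5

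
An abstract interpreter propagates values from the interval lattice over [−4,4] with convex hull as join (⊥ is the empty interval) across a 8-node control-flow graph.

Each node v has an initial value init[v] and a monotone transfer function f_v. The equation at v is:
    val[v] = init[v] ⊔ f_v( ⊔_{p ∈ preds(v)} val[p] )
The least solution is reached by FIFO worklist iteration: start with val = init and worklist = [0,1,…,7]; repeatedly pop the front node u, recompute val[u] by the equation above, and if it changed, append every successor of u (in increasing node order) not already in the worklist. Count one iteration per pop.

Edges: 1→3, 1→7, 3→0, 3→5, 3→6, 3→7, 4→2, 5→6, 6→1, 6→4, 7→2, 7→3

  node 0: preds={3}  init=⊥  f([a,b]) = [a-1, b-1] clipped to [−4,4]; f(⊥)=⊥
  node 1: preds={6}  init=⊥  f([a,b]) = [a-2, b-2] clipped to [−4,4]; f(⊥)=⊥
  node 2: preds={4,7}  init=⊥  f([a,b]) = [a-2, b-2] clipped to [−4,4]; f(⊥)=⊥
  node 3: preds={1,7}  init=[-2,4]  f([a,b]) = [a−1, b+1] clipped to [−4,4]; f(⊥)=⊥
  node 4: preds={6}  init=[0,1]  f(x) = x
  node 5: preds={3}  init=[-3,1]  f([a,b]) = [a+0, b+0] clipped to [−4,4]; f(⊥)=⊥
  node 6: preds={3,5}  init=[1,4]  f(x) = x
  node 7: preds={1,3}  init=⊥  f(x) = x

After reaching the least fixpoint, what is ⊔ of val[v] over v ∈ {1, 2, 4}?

Iteration log — 21 steps:
  step 1. node 0  ⊔preds=[-2,4]  new=[-3,3]  old=⊥  +wl: 
  step 2. node 1  ⊔preds=[1,4]  new=[-1,2]  old=⊥  +wl: 
  step 3. node 2  ⊔preds=[0,1]  new=[-2,-1]  old=⊥  +wl: 
  step 4. node 3  ⊔preds=[-1,2]  new=[-2,4]  stable
  step 5. node 4  ⊔preds=[1,4]  new=[0,4]  old=[0,1]  +wl: 2
  step 6. node 5  ⊔preds=[-2,4]  new=[-3,4]  old=[-3,1]  +wl: 
  step 7. node 6  ⊔preds=[-3,4]  new=[-3,4]  old=[1,4]  +wl: 1,4
  step 8. node 7  ⊔preds=[-2,4]  new=[-2,4]  old=⊥  +wl: 3
  step 9. node 2  ⊔preds=[-2,4]  new=[-4,2]  old=[-2,-1]  +wl: 
  step 10. node 1  ⊔preds=[-3,4]  new=[-4,2]  old=[-1,2]  +wl: 7
  step 11. node 4  ⊔preds=[-3,4]  new=[-3,4]  old=[0,4]  +wl: 2
  step 12. node 3  ⊔preds=[-4,4]  new=[-4,4]  old=[-2,4]  +wl: 0,5,6
  step 13. node 7  ⊔preds=[-4,4]  new=[-4,4]  old=[-2,4]  +wl: 3
  step 14. node 2  ⊔preds=[-4,4]  new=[-4,2]  stable
  step 15. node 0  ⊔preds=[-4,4]  new=[-4,3]  old=[-3,3]  +wl: 
  step 16. node 5  ⊔preds=[-4,4]  new=[-4,4]  old=[-3,4]  +wl: 
  step 17. node 6  ⊔preds=[-4,4]  new=[-4,4]  old=[-3,4]  +wl: 1,4
  step 18. node 3  ⊔preds=[-4,4]  new=[-4,4]  stable
  step 19. node 1  ⊔preds=[-4,4]  new=[-4,2]  stable
  step 20. node 4  ⊔preds=[-4,4]  new=[-4,4]  old=[-3,4]  +wl: 2
  step 21. node 2  ⊔preds=[-4,4]  new=[-4,2]  stable

Least fixpoint reached:
  node 0: [-4,3]
  node 1: [-4,2]
  node 2: [-4,2]
  node 3: [-4,4]
  node 4: [-4,4]
  node 5: [-4,4]
  node 6: [-4,4]
  node 7: [-4,4]

[-4,4]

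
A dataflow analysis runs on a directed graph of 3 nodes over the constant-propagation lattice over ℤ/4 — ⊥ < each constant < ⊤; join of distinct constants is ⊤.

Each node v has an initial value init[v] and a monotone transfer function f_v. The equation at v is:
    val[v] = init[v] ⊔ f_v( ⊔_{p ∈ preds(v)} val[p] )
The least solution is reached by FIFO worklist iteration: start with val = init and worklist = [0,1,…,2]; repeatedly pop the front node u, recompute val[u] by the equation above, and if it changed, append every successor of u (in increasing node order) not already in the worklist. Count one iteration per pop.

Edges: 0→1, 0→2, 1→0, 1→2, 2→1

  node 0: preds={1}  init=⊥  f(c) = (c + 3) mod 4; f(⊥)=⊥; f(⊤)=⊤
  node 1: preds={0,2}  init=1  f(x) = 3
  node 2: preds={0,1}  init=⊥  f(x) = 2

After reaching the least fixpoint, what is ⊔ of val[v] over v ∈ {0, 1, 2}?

Trace (6 dequeues):
  [1] u=0 | in 1 | out 0 | prev ⊥ | push {}
  [2] u=1 | in 0 | out ⊤ | prev 1 | push {0}
  [3] u=2 | in ⊤ | out 2 | prev ⊥ | push {1}
  [4] u=0 | in ⊤ | out ⊤ | prev 0 | push {2}
  [5] u=1 | in ⊤ | out ⊤ | ==
  [6] u=2 | in ⊤ | out 2 | ==

Converged values:
  [0] ⊤
  [1] ⊤
  [2] 2

⊤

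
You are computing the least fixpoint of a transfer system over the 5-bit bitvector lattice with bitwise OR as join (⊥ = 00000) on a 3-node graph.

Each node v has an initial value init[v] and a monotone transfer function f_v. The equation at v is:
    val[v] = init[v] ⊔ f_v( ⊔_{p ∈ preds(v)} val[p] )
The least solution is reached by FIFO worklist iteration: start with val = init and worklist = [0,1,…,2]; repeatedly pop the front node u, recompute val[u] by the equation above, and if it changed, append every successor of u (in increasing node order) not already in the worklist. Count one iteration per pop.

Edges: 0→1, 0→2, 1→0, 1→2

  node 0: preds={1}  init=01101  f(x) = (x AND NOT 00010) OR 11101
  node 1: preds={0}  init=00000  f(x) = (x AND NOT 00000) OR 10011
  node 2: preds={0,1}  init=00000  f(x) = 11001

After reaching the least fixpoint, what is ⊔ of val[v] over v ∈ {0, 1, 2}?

Trace (4 dequeues):
  [1] u=0 | in 00000 | out 11101 | prev 01101 | push {}
  [2] u=1 | in 11101 | out 11111 | prev 00000 | push {0}
  [3] u=2 | in 11111 | out 11001 | prev 00000 | push {}
  [4] u=0 | in 11111 | out 11101 | ==

Converged values:
  [0] 11101
  [1] 11111
  [2] 11001

11111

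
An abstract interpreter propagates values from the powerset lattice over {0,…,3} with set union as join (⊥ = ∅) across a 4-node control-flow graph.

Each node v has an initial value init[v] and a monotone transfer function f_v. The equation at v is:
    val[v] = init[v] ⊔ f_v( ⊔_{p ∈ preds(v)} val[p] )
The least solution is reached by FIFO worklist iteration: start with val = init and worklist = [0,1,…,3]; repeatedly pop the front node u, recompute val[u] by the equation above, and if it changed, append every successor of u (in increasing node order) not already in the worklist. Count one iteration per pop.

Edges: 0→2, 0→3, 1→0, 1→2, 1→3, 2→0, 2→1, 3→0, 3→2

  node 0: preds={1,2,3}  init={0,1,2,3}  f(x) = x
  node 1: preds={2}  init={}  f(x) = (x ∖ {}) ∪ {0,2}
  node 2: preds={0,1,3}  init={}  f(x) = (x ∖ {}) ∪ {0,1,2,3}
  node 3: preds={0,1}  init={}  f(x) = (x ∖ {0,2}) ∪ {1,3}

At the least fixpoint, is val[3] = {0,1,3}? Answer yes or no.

no

Worklist (9 pops):
  #1 pop 0: in={} → {0,1,2,3} (no change)
  #2 pop 1: in={} → {0,2} (was {}); enqueue [0]
  #3 pop 2: in={0,1,2,3} → {0,1,2,3} (was {}); enqueue [1]
  #4 pop 3: in={0,1,2,3} → {1,3} (was {}); enqueue [2]
  #5 pop 0: in={0,1,2,3} → {0,1,2,3} (no change)
  #6 pop 1: in={0,1,2,3} → {0,1,2,3} (was {0,2}); enqueue [0,3]
  #7 pop 2: in={0,1,2,3} → {0,1,2,3} (no change)
  #8 pop 0: in={0,1,2,3} → {0,1,2,3} (no change)
  #9 pop 3: in={0,1,2,3} → {1,3} (no change)

Fixpoint:
  val[0] = {0,1,2,3}
  val[1] = {0,1,2,3}
  val[2] = {0,1,2,3}
  val[3] = {1,3}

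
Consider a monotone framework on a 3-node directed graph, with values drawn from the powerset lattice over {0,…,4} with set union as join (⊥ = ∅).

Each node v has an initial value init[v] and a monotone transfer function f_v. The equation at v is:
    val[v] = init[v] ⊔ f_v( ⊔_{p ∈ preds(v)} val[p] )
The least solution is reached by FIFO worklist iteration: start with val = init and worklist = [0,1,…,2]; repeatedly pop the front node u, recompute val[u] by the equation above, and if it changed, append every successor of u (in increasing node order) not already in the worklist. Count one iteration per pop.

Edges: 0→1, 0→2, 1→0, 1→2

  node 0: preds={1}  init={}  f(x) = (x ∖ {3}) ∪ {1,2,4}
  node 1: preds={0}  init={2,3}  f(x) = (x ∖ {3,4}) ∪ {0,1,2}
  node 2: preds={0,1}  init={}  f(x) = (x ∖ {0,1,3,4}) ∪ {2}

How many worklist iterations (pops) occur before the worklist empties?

6

Worklist (6 pops):
  #1 pop 0: in={2,3} → {1,2,4} (was {}); enqueue []
  #2 pop 1: in={1,2,4} → {0,1,2,3} (was {2,3}); enqueue [0]
  #3 pop 2: in={0,1,2,3,4} → {2} (was {}); enqueue []
  #4 pop 0: in={0,1,2,3} → {0,1,2,4} (was {1,2,4}); enqueue [1,2]
  #5 pop 1: in={0,1,2,4} → {0,1,2,3} (no change)
  #6 pop 2: in={0,1,2,3,4} → {2} (no change)

Fixpoint:
  val[0] = {0,1,2,4}
  val[1] = {0,1,2,3}
  val[2] = {2}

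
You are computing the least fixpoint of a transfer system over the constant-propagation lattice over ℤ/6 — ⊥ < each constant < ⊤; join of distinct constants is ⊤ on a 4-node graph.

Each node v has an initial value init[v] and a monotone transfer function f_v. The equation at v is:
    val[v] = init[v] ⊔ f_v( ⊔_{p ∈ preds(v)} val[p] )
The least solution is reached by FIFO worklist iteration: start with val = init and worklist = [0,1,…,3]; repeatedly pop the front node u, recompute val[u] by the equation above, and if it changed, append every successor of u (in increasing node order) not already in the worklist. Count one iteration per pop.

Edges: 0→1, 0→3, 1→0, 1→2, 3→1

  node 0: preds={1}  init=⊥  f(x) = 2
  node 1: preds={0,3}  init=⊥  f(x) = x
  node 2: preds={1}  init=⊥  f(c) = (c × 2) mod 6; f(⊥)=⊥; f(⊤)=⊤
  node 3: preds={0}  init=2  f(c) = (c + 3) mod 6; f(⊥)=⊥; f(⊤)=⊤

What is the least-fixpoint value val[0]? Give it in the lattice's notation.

Trace (8 dequeues):
  [1] u=0 | in ⊥ | out 2 | prev ⊥ | push {}
  [2] u=1 | in 2 | out 2 | prev ⊥ | push {0}
  [3] u=2 | in 2 | out 4 | prev ⊥ | push {}
  [4] u=3 | in 2 | out ⊤ | prev 2 | push {1}
  [5] u=0 | in 2 | out 2 | ==
  [6] u=1 | in ⊤ | out ⊤ | prev 2 | push {0,2}
  [7] u=0 | in ⊤ | out 2 | ==
  [8] u=2 | in ⊤ | out ⊤ | prev 4 | push {}

Converged values:
  [0] 2
  [1] ⊤
  [2] ⊤
  [3] ⊤

2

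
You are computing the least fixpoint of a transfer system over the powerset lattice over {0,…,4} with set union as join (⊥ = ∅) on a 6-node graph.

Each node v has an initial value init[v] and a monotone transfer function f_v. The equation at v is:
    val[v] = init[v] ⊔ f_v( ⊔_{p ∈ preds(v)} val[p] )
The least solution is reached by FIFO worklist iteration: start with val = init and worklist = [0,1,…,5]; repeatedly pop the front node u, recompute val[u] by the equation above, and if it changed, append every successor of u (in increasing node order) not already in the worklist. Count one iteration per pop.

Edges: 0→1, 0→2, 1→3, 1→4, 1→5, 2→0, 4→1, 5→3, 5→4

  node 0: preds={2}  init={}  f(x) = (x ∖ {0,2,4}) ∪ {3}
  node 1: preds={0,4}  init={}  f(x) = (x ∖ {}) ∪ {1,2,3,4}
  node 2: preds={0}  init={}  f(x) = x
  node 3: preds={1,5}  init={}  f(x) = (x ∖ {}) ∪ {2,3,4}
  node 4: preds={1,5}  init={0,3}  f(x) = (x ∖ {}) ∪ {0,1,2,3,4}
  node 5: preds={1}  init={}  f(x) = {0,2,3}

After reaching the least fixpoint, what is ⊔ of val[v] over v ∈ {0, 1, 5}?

Worklist (10 pops):
  #1 pop 0: in={} → {3} (was {}); enqueue []
  #2 pop 1: in={0,3} → {0,1,2,3,4} (was {}); enqueue []
  #3 pop 2: in={3} → {3} (was {}); enqueue [0]
  #4 pop 3: in={0,1,2,3,4} → {0,1,2,3,4} (was {}); enqueue []
  #5 pop 4: in={0,1,2,3,4} → {0,1,2,3,4} (was {0,3}); enqueue [1]
  #6 pop 5: in={0,1,2,3,4} → {0,2,3} (was {}); enqueue [3,4]
  #7 pop 0: in={3} → {3} (no change)
  #8 pop 1: in={0,1,2,3,4} → {0,1,2,3,4} (no change)
  #9 pop 3: in={0,1,2,3,4} → {0,1,2,3,4} (no change)
  #10 pop 4: in={0,1,2,3,4} → {0,1,2,3,4} (no change)

Fixpoint:
  val[0] = {3}
  val[1] = {0,1,2,3,4}
  val[2] = {3}
  val[3] = {0,1,2,3,4}
  val[4] = {0,1,2,3,4}
  val[5] = {0,2,3}

{0,1,2,3,4}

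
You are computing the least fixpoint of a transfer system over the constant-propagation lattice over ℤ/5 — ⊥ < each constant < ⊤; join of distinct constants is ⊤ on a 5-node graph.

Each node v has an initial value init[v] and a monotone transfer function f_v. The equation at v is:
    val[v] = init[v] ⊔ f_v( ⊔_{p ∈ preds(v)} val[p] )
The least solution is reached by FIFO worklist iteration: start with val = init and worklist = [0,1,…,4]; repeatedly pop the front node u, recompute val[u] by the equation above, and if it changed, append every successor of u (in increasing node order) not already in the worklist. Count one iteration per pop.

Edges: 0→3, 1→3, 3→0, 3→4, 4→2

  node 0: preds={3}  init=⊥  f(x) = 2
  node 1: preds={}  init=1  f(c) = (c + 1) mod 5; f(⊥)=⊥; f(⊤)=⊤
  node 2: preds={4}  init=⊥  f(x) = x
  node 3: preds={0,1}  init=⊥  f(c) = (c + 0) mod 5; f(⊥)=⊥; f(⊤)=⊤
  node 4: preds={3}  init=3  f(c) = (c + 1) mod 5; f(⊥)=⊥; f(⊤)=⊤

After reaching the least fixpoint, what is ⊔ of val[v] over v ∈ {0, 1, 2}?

Iteration log — 7 steps:
  step 1. node 0  ⊔preds=⊥  new=2  old=⊥  +wl: 
  step 2. node 1  ⊔preds=⊥  new=1  stable
  step 3. node 2  ⊔preds=3  new=3  old=⊥  +wl: 
  step 4. node 3  ⊔preds=⊤  new=⊤  old=⊥  +wl: 0
  step 5. node 4  ⊔preds=⊤  new=⊤  old=3  +wl: 2
  step 6. node 0  ⊔preds=⊤  new=2  stable
  step 7. node 2  ⊔preds=⊤  new=⊤  old=3  +wl: 

Least fixpoint reached:
  node 0: 2
  node 1: 1
  node 2: ⊤
  node 3: ⊤
  node 4: ⊤

⊤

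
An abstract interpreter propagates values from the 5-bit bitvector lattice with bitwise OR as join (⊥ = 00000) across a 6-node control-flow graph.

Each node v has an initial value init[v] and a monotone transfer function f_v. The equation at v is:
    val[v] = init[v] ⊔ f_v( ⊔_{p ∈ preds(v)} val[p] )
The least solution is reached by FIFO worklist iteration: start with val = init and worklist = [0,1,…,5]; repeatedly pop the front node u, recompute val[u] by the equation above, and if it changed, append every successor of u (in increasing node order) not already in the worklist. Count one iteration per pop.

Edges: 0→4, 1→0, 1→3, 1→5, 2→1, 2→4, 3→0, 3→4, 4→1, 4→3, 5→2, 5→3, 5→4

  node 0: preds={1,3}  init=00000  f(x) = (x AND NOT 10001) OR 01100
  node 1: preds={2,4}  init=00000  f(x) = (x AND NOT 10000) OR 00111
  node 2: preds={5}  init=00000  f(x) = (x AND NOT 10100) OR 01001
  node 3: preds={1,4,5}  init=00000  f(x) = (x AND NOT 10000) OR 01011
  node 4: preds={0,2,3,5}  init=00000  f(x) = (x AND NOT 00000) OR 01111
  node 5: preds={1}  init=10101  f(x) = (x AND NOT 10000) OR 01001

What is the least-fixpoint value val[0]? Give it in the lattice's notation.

Trace (14 dequeues):
  [1] u=0 | in 00000 | out 01100 | prev 00000 | push {}
  [2] u=1 | in 00000 | out 00111 | prev 00000 | push {0}
  [3] u=2 | in 10101 | out 01001 | prev 00000 | push {1}
  [4] u=3 | in 10111 | out 01111 | prev 00000 | push {}
  [5] u=4 | in 11111 | out 11111 | prev 00000 | push {3}
  [6] u=5 | in 00111 | out 11111 | prev 10101 | push {2,4}
  [7] u=0 | in 01111 | out 01110 | prev 01100 | push {}
  [8] u=1 | in 11111 | out 01111 | prev 00111 | push {0,5}
  [9] u=3 | in 11111 | out 01111 | ==
  [10] u=2 | in 11111 | out 01011 | prev 01001 | push {1}
  [11] u=4 | in 11111 | out 11111 | ==
  [12] u=0 | in 01111 | out 01110 | ==
  [13] u=5 | in 01111 | out 11111 | ==
  [14] u=1 | in 11111 | out 01111 | ==

Converged values:
  [0] 01110
  [1] 01111
  [2] 01011
  [3] 01111
  [4] 11111
  [5] 11111

01110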